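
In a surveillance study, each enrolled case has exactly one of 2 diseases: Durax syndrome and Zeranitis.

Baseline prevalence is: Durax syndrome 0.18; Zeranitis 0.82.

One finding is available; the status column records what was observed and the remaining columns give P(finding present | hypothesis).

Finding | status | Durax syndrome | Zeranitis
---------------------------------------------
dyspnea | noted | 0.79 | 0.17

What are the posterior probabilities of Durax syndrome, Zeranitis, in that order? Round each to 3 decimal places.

Multiply each prior by the likelihood of the finding:
  Durax syndrome: 0.18 × 0.79 = 0.1422
  Zeranitis: 0.82 × 0.17 = 0.1394
Marginal likelihood of the evidence = 0.2816.
P(Durax syndrome | evidence) = 0.1422 / 0.2816 ≈ 0.505
P(Zeranitis | evidence) = 0.1394 / 0.2816 ≈ 0.495

0.505, 0.495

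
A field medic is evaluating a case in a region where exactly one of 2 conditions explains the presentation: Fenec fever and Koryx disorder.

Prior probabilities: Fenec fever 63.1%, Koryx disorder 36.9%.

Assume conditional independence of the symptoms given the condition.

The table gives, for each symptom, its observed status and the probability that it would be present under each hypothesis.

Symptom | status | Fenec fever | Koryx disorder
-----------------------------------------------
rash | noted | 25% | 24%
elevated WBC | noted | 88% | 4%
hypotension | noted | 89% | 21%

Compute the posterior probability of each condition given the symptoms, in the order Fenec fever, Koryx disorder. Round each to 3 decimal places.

0.994, 0.006

For each hypothesis, the unnormalized posterior weight is prior × product of the symptom likelihoods:
  Fenec fever: 0.631 × 0.25 × 0.88 × 0.89 = 0.12355
  Koryx disorder: 0.369 × 0.24 × 0.04 × 0.21 = 0.0007439
The unnormalized weights sum to 0.12429.
P(Fenec fever | evidence) = 0.12355 / 0.12429 ≈ 0.994
P(Koryx disorder | evidence) = 0.0007439 / 0.12429 ≈ 0.006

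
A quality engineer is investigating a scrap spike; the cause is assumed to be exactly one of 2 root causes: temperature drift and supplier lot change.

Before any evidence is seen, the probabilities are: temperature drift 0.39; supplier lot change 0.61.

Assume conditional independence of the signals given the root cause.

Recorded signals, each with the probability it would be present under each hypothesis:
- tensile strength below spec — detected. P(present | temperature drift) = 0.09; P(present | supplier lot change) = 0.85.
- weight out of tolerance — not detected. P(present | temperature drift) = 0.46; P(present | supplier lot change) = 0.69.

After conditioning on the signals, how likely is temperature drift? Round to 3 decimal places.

By Bayes' rule with conditional independence, the unnormalized weight for each hypothesis is prior × ∏ likelihoods (using 1 − P(present | H) for each absent signal):
  temperature drift: 0.39 × 0.09 × (1 − 0.46) = 0.018954
  supplier lot change: 0.61 × 0.85 × (1 − 0.69) = 0.16074
The unnormalized weights sum to 0.17969.
P(temperature drift | evidence) = 0.018954 / 0.17969 ≈ 0.105.

0.105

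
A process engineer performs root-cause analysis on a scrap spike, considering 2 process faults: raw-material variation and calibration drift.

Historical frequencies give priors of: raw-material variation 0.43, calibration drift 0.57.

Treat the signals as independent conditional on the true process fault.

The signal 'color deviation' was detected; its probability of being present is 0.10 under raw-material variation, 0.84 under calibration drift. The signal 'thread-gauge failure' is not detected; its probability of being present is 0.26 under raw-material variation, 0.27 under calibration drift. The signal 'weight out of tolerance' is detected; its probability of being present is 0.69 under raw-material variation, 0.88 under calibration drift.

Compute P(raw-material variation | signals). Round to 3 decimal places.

0.067

For each hypothesis, the unnormalized posterior weight is prior × product of the signal likelihoods (using 1 − P(present | H) for each absent signal):
  raw-material variation: 0.43 × 0.10 × (1 − 0.26) × 0.69 = 0.021956
  calibration drift: 0.57 × 0.84 × (1 − 0.27) × 0.88 = 0.30758
Marginal likelihood of the evidence = 0.32954.
P(raw-material variation | evidence) = 0.021956 / 0.32954 ≈ 0.067.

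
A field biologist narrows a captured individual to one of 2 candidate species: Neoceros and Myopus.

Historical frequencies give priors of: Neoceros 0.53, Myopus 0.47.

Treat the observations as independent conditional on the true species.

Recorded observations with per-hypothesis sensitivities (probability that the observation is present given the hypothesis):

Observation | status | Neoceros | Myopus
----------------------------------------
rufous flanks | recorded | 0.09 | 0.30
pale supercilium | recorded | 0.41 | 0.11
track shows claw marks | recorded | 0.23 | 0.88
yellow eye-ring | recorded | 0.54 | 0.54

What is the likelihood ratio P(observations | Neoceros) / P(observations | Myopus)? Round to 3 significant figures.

0.292

The Bayes factor is the ratio of the joint likelihoods of the evidence pattern under the two hypotheses.
  Neoceros: 0.09 × 0.41 × 0.23 × 0.54 = 0.004583
  Myopus: 0.30 × 0.11 × 0.88 × 0.54 = 0.015682
Bayes factor = 0.004583 / 0.015682 ≈ 0.292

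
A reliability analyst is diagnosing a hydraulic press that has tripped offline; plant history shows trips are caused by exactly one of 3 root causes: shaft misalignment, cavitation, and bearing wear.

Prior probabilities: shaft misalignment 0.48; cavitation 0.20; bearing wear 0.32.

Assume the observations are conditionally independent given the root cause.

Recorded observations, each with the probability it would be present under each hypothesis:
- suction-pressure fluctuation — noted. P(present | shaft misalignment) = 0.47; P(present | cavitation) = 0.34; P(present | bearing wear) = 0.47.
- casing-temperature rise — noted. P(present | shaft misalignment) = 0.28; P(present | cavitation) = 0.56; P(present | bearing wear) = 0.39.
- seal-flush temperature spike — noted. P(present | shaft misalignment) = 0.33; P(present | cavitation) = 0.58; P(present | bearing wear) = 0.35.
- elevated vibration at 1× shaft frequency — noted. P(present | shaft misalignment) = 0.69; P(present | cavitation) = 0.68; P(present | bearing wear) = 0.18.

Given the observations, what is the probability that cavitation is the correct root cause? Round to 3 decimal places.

Multiply each prior by the joint likelihood of the evidence pattern:
  shaft misalignment: 0.48 × 0.47 × 0.28 × 0.33 × 0.69 = 0.014383
  cavitation: 0.20 × 0.34 × 0.56 × 0.58 × 0.68 = 0.015019
  bearing wear: 0.32 × 0.47 × 0.39 × 0.35 × 0.18 = 0.0036953
The unnormalized weights sum to 0.033097.
P(cavitation | evidence) = 0.015019 / 0.033097 ≈ 0.454.

0.454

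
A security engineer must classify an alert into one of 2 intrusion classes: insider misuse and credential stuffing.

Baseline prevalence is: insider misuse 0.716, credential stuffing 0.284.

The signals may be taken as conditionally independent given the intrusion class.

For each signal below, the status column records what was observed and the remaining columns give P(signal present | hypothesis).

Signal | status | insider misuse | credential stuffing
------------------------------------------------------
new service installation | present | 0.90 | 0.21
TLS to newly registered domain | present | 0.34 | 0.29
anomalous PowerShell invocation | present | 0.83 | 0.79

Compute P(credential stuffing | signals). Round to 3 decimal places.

Multiply each prior by the joint likelihood of the signal pattern:
  insider misuse: 0.716 × 0.90 × 0.34 × 0.83 = 0.18185
  credential stuffing: 0.284 × 0.21 × 0.29 × 0.79 = 0.013664
The unnormalized weights sum to 0.19551.
P(credential stuffing | evidence) = 0.013664 / 0.19551 ≈ 0.070.

0.070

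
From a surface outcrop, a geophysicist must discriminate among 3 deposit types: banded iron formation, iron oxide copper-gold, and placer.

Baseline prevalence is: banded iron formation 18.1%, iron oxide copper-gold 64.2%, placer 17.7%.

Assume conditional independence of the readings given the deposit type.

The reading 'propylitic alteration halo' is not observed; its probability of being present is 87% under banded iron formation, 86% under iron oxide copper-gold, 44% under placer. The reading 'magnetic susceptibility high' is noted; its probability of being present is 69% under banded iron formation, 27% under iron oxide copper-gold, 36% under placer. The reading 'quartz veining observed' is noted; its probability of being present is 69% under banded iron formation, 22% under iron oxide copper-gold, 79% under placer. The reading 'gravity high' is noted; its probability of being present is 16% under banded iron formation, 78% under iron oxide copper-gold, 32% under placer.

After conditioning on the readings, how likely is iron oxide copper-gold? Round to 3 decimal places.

0.278

Multiply each prior by the joint likelihood of the reading pattern (using 1 − P(present | H) for each absent reading):
  banded iron formation: 0.181 × (1 − 0.87) × 0.69 × 0.69 × 0.16 = 0.0017924
  iron oxide copper-gold: 0.642 × (1 − 0.86) × 0.27 × 0.22 × 0.78 = 0.0041643
  placer: 0.177 × (1 − 0.44) × 0.36 × 0.79 × 0.32 = 0.0090207
Normalizing constant Z = 0.0017924 + 0.0041643 + 0.0090207 = 0.014977.
P(iron oxide copper-gold | evidence) = 0.0041643 / 0.014977 ≈ 0.278.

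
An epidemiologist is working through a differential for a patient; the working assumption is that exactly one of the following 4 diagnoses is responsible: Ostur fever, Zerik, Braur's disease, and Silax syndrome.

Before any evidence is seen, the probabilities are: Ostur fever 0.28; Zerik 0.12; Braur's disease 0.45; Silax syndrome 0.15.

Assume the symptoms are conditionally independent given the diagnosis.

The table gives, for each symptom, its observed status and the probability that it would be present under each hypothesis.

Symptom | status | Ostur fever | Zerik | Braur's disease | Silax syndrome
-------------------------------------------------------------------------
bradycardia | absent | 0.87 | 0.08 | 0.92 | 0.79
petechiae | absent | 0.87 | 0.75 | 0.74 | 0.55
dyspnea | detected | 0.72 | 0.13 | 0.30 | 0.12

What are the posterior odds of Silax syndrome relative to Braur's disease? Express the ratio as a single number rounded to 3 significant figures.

0.606

Posterior odds equal prior odds times the likelihood ratio; only the two competing hypotheses matter (using 1 − P(present | H) for each absent symptom).
  Silax syndrome: 0.15 × (1 − 0.79) × (1 − 0.55) × 0.12 = 0.001701
  Braur's disease: 0.45 × (1 − 0.92) × (1 − 0.74) × 0.30 = 0.002808
Odds(Silax syndrome : Braur's disease) = 0.001701 / 0.002808 ≈ 0.606.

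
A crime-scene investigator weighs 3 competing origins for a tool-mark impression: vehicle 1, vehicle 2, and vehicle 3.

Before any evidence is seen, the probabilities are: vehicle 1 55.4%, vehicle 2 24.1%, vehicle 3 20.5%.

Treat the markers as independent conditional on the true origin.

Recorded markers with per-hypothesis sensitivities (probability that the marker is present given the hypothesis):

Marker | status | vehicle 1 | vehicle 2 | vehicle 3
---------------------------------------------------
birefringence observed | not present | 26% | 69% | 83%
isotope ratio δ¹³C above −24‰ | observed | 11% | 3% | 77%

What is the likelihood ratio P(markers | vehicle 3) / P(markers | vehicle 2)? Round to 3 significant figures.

14.1

Joint likelihood of the marker pattern under each hypothesis (using 1 − P(present | H) for each absent marker):
  vehicle 3: (1 − 0.83) × 0.77 = 0.1309
  vehicle 2: (1 − 0.69) × 0.03 = 0.0093
Bayes factor = 0.1309 / 0.0093 ≈ 14.1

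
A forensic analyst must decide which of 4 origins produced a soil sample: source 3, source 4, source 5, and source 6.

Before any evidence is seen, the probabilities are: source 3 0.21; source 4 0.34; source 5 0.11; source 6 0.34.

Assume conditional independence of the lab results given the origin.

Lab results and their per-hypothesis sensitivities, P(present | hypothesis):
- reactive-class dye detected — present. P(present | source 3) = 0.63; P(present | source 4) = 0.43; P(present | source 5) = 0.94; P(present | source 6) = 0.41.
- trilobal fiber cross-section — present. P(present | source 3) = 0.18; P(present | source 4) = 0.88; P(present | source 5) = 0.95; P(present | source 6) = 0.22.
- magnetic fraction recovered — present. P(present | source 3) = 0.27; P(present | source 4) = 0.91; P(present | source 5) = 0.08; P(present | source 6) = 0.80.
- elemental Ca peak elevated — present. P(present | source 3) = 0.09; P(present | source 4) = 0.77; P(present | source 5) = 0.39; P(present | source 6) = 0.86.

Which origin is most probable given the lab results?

Multiply each prior by the joint likelihood of the lab result pattern:
  source 3: 0.21 × 0.63 × 0.18 × 0.27 × 0.09 = 0.00057868
  source 4: 0.34 × 0.43 × 0.88 × 0.91 × 0.77 = 0.090149
  source 5: 0.11 × 0.94 × 0.95 × 0.08 × 0.39 = 0.0030648
  source 6: 0.34 × 0.41 × 0.22 × 0.80 × 0.86 = 0.0211
The unnormalized weights sum to 0.11489.
P(source 3 | evidence) ≈ 0.00057868 / 0.11489 ≈ 0.005
P(source 4 | evidence) ≈ 0.090149 / 0.11489 ≈ 0.785
P(source 5 | evidence) ≈ 0.0030648 / 0.11489 ≈ 0.027
P(source 6 | evidence) ≈ 0.0211 / 0.11489 ≈ 0.184
The largest is 0.785, so source 4 is most probable.

source 4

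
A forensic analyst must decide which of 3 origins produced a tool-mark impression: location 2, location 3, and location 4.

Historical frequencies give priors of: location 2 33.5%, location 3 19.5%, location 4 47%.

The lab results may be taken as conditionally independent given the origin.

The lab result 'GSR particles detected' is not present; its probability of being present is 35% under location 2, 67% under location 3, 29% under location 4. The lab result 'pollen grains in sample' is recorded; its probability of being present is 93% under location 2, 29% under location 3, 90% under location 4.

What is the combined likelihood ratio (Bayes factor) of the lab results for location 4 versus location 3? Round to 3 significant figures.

6.68

Take the product of per-lab result likelihoods under each hypothesis (using 1 − P(present | H) for each absent lab result), then divide.
  location 4: (1 − 0.29) × 0.90 = 0.639
  location 3: (1 − 0.67) × 0.29 = 0.0957
Bayes factor = 0.639 / 0.0957 ≈ 6.68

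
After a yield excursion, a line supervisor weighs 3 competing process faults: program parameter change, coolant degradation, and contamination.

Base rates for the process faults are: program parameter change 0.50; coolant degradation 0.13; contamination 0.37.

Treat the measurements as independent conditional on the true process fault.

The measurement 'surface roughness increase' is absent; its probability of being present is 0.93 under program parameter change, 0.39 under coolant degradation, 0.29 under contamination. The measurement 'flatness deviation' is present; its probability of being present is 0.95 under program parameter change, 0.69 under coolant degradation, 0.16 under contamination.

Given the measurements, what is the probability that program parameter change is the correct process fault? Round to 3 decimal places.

For each hypothesis, the unnormalized posterior weight is prior × product of the measurement likelihoods (using 1 − P(present | H) for each absent measurement):
  program parameter change: 0.50 × (1 − 0.93) × 0.95 = 0.03325
  coolant degradation: 0.13 × (1 − 0.39) × 0.69 = 0.054717
  contamination: 0.37 × (1 − 0.29) × 0.16 = 0.042032
Normalizing constant Z = 0.03325 + 0.054717 + 0.042032 = 0.13.
P(program parameter change | evidence) = 0.03325 / 0.13 ≈ 0.256.

0.256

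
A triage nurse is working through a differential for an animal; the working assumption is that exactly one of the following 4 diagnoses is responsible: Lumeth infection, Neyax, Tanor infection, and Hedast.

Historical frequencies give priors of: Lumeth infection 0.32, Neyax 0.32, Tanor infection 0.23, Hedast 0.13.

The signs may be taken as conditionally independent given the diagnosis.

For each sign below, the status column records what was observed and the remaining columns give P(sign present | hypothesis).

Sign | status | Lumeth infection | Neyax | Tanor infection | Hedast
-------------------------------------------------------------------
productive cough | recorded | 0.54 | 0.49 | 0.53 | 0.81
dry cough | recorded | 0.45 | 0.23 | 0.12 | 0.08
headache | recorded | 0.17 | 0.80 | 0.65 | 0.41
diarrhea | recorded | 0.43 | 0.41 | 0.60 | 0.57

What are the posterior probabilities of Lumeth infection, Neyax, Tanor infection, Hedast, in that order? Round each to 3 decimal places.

For each hypothesis, the unnormalized posterior weight is prior × product of the sign likelihoods:
  Lumeth infection: 0.32 × 0.54 × 0.45 × 0.17 × 0.43 = 0.0056843
  Neyax: 0.32 × 0.49 × 0.23 × 0.80 × 0.41 = 0.011829
  Tanor infection: 0.23 × 0.53 × 0.12 × 0.65 × 0.60 = 0.0057049
  Hedast: 0.13 × 0.81 × 0.08 × 0.41 × 0.57 = 0.0019687
Normalizing constant Z = 0.0056843 + 0.011829 + 0.0057049 + 0.0019687 = 0.025187.
P(Lumeth infection | evidence) = 0.0056843 / 0.025187 ≈ 0.226
P(Neyax | evidence) = 0.011829 / 0.025187 ≈ 0.470
P(Tanor infection | evidence) = 0.0057049 / 0.025187 ≈ 0.227
P(Hedast | evidence) = 0.0019687 / 0.025187 ≈ 0.078

0.226, 0.470, 0.227, 0.078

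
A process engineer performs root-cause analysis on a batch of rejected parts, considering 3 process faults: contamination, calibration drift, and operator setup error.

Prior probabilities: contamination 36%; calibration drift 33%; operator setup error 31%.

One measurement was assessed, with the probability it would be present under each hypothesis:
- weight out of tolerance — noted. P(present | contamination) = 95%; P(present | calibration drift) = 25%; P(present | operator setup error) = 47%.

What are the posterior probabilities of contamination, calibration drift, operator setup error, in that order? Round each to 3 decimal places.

Multiply each prior by the likelihood of the measurement:
  contamination: 0.36 × 0.95 = 0.342
  calibration drift: 0.33 × 0.25 = 0.0825
  operator setup error: 0.31 × 0.47 = 0.1457
Normalizing constant Z = 0.342 + 0.0825 + 0.1457 = 0.5702.
P(contamination | evidence) = 0.342 / 0.5702 ≈ 0.600
P(calibration drift | evidence) = 0.0825 / 0.5702 ≈ 0.145
P(operator setup error | evidence) = 0.1457 / 0.5702 ≈ 0.256

0.600, 0.145, 0.256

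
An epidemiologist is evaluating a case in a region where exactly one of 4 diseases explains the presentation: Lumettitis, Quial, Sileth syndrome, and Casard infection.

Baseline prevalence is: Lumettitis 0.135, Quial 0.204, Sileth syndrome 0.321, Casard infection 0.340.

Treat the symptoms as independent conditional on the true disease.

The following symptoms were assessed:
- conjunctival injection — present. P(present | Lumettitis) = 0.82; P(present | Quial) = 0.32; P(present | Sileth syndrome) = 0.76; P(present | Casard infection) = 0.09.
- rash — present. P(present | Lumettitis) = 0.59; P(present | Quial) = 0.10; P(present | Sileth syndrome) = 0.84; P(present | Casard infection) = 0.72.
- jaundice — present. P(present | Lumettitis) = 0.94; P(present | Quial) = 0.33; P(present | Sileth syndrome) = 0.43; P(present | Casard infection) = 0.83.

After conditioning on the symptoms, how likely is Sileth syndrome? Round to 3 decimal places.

Multiply each prior by the joint likelihood of the symptom pattern:
  Lumettitis: 0.135 × 0.82 × 0.59 × 0.94 = 0.061394
  Quial: 0.204 × 0.32 × 0.10 × 0.33 = 0.0021542
  Sileth syndrome: 0.321 × 0.76 × 0.84 × 0.43 = 0.088118
  Casard infection: 0.340 × 0.09 × 0.72 × 0.83 = 0.018287
Marginal likelihood of the evidence = 0.16995.
P(Sileth syndrome | evidence) = 0.088118 / 0.16995 ≈ 0.518.

0.518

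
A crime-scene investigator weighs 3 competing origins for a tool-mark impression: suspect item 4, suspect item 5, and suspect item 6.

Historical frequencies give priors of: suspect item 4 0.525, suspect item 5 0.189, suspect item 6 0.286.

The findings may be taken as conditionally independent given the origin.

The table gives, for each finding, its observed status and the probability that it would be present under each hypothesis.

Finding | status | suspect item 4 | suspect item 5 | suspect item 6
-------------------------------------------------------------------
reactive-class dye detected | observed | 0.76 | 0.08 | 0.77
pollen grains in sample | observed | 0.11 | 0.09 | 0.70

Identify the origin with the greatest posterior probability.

suspect item 6

By Bayes' rule with conditional independence, the unnormalized weight for each hypothesis is prior × ∏ likelihoods:
  suspect item 4: 0.525 × 0.76 × 0.11 = 0.04389
  suspect item 5: 0.189 × 0.08 × 0.09 = 0.0013608
  suspect item 6: 0.286 × 0.77 × 0.70 = 0.15415
Marginal likelihood of the evidence = 0.1994.
P(suspect item 4 | evidence) ≈ 0.04389 / 0.1994 ≈ 0.220
P(suspect item 5 | evidence) ≈ 0.0013608 / 0.1994 ≈ 0.007
P(suspect item 6 | evidence) ≈ 0.15415 / 0.1994 ≈ 0.773
The largest is 0.773, so suspect item 6 is most probable.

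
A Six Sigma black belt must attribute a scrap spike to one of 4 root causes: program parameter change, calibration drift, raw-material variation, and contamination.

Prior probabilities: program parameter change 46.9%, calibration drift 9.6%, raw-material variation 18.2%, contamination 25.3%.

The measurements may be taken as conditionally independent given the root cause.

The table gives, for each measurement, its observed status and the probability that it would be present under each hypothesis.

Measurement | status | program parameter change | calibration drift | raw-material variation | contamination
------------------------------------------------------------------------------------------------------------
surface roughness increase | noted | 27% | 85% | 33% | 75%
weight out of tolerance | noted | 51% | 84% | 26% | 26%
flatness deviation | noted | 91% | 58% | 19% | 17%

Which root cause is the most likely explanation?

program parameter change

For each hypothesis, the unnormalized posterior weight is prior × product of the measurement likelihoods:
  program parameter change: 0.469 × 0.27 × 0.51 × 0.91 = 0.058769
  calibration drift: 0.096 × 0.85 × 0.84 × 0.58 = 0.039756
  raw-material variation: 0.182 × 0.33 × 0.26 × 0.19 = 0.002967
  contamination: 0.253 × 0.75 × 0.26 × 0.17 = 0.008387
Marginal likelihood of the evidence = 0.10988.
P(program parameter change | evidence) ≈ 0.058769 / 0.10988 ≈ 0.535
P(calibration drift | evidence) ≈ 0.039756 / 0.10988 ≈ 0.362
P(raw-material variation | evidence) ≈ 0.002967 / 0.10988 ≈ 0.027
P(contamination | evidence) ≈ 0.008387 / 0.10988 ≈ 0.076
The largest is 0.535, so program parameter change is most probable.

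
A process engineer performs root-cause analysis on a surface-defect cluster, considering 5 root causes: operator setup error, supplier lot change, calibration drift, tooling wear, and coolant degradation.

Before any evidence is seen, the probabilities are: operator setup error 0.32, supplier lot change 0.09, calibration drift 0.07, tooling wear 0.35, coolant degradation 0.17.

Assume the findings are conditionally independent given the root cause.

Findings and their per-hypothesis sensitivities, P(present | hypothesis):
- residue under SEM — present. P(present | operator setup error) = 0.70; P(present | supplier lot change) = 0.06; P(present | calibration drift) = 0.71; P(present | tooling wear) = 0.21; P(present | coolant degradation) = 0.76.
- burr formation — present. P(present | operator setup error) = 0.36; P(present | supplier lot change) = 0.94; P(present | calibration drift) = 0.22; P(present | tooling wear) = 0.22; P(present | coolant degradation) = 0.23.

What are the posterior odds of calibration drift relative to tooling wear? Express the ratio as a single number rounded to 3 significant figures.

Posterior odds equal prior odds times the likelihood ratio; only the two competing hypotheses matter.
  calibration drift: 0.07 × 0.71 × 0.22 = 0.010934
  tooling wear: 0.35 × 0.21 × 0.22 = 0.01617
Odds(calibration drift : tooling wear) = 0.010934 / 0.01617 ≈ 0.676.

0.676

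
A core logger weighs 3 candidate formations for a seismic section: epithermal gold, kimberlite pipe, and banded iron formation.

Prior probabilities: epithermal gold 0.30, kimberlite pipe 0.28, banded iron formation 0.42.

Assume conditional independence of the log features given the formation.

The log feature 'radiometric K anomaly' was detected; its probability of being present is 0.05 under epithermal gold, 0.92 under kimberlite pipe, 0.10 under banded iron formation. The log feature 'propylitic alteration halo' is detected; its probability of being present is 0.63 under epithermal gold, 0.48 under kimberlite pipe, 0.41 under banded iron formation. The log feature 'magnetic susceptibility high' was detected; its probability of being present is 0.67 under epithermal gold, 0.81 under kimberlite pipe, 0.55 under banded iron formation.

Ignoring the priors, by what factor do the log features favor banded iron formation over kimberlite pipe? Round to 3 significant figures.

0.0630

Take the product of per-log feature likelihoods under each hypothesis, then divide.
  banded iron formation: 0.10 × 0.41 × 0.55 = 0.02255
  kimberlite pipe: 0.92 × 0.48 × 0.81 = 0.3577
Bayes factor = 0.02255 / 0.3577 ≈ 0.0630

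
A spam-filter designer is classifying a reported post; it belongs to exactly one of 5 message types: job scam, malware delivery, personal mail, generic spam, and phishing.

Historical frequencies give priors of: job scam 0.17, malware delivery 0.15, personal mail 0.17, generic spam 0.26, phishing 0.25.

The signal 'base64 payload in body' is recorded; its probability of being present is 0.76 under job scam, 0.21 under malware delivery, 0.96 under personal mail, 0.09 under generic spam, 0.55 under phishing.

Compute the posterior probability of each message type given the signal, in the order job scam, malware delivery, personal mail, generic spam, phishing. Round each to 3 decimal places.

For each hypothesis, the unnormalized posterior weight is prior × likelihood:
  job scam: 0.17 × 0.76 = 0.1292
  malware delivery: 0.15 × 0.21 = 0.0315
  personal mail: 0.17 × 0.96 = 0.1632
  generic spam: 0.26 × 0.09 = 0.0234
  phishing: 0.25 × 0.55 = 0.1375
The unnormalized weights sum to 0.4848.
P(job scam | evidence) = 0.1292 / 0.4848 ≈ 0.267
P(malware delivery | evidence) = 0.0315 / 0.4848 ≈ 0.065
P(personal mail | evidence) = 0.1632 / 0.4848 ≈ 0.337
P(generic spam | evidence) = 0.0234 / 0.4848 ≈ 0.048
P(phishing | evidence) = 0.1375 / 0.4848 ≈ 0.284

0.267, 0.065, 0.337, 0.048, 0.284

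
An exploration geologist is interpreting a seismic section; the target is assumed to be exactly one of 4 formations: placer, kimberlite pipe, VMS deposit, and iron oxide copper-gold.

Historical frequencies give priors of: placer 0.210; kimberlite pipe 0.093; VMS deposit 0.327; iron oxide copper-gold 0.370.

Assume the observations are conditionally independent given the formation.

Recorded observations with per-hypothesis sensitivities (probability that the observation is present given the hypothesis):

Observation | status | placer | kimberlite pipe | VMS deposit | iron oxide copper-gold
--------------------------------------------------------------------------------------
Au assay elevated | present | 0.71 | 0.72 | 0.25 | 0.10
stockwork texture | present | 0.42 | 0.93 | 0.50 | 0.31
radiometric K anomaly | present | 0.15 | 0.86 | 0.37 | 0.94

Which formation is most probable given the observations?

kimberlite pipe

By Bayes' rule with conditional independence, the unnormalized weight for each hypothesis is prior × ∏ likelihoods:
  placer: 0.210 × 0.71 × 0.42 × 0.15 = 0.0093933
  kimberlite pipe: 0.093 × 0.72 × 0.93 × 0.86 = 0.053555
  VMS deposit: 0.327 × 0.25 × 0.50 × 0.37 = 0.015124
  iron oxide copper-gold: 0.370 × 0.10 × 0.31 × 0.94 = 0.010782
The unnormalized weights sum to 0.088853.
P(placer | evidence) ≈ 0.0093933 / 0.088853 ≈ 0.106
P(kimberlite pipe | evidence) ≈ 0.053555 / 0.088853 ≈ 0.603
P(VMS deposit | evidence) ≈ 0.015124 / 0.088853 ≈ 0.170
P(iron oxide copper-gold | evidence) ≈ 0.010782 / 0.088853 ≈ 0.121
The largest is 0.603, so kimberlite pipe is most probable.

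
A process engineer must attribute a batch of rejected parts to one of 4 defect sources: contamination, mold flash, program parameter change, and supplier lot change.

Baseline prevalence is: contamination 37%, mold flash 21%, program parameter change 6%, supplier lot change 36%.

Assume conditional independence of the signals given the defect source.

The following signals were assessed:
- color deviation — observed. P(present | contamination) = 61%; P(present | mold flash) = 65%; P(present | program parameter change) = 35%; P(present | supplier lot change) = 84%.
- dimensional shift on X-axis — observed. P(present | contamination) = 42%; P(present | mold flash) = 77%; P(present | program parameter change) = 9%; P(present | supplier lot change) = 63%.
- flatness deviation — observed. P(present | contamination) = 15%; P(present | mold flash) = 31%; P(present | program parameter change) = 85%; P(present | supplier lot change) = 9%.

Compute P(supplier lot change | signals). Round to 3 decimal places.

0.262

For each hypothesis, the unnormalized posterior weight is prior × product of the signal likelihoods:
  contamination: 0.37 × 0.61 × 0.42 × 0.15 = 0.014219
  mold flash: 0.21 × 0.65 × 0.77 × 0.31 = 0.032583
  program parameter change: 0.06 × 0.35 × 0.09 × 0.85 = 0.0016065
  supplier lot change: 0.36 × 0.84 × 0.63 × 0.09 = 0.017146
The unnormalized weights sum to 0.065554.
P(supplier lot change | evidence) = 0.017146 / 0.065554 ≈ 0.262.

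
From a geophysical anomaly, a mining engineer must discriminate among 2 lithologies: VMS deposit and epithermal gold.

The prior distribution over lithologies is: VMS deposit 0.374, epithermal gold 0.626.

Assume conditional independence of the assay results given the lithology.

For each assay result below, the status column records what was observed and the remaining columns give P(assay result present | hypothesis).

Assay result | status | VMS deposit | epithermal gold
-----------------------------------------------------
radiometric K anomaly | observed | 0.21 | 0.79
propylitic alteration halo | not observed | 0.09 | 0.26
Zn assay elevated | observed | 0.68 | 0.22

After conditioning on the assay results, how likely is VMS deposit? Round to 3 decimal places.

0.376

By Bayes' rule with conditional independence, the unnormalized weight for each hypothesis is prior × ∏ likelihoods (using 1 − P(present | H) for each absent assay result):
  VMS deposit: 0.374 × 0.21 × (1 − 0.09) × 0.68 = 0.048601
  epithermal gold: 0.626 × 0.79 × (1 − 0.26) × 0.22 = 0.080511
Marginal likelihood of the evidence = 0.12911.
P(VMS deposit | evidence) = 0.048601 / 0.12911 ≈ 0.376.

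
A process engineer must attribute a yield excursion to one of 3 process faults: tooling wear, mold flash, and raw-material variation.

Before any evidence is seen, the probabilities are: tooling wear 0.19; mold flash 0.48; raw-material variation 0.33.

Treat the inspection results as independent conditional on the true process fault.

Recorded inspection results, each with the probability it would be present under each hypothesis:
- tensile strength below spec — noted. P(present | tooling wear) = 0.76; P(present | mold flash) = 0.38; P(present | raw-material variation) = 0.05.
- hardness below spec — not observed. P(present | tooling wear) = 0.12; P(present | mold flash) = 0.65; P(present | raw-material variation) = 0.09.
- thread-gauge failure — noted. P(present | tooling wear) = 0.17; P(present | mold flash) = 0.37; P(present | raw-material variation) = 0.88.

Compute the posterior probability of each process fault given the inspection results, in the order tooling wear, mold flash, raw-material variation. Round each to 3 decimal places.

By Bayes' rule with conditional independence, the unnormalized weight for each hypothesis is prior × ∏ likelihoods (using 1 − P(present | H) for each absent inspection result):
  tooling wear: 0.19 × 0.76 × (1 − 0.12) × 0.17 = 0.021602
  mold flash: 0.48 × 0.38 × (1 − 0.65) × 0.37 = 0.023621
  raw-material variation: 0.33 × 0.05 × (1 − 0.09) × 0.88 = 0.013213
Marginal likelihood of the evidence = 0.058436.
P(tooling wear | evidence) = 0.021602 / 0.058436 ≈ 0.370
P(mold flash | evidence) = 0.023621 / 0.058436 ≈ 0.404
P(raw-material variation | evidence) = 0.013213 / 0.058436 ≈ 0.226

0.370, 0.404, 0.226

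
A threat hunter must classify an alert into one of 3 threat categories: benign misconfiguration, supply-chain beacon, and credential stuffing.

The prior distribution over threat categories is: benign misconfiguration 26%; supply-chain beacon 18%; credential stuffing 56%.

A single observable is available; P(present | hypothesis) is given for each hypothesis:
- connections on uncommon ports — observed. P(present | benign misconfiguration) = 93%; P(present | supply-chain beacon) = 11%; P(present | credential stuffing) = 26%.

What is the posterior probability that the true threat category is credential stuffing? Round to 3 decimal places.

0.358

By Bayes' rule, the unnormalized weight for each hypothesis is prior × likelihood:
  benign misconfiguration: 0.26 × 0.93 = 0.2418
  supply-chain beacon: 0.18 × 0.11 = 0.0198
  credential stuffing: 0.56 × 0.26 = 0.1456
The unnormalized weights sum to 0.4072.
P(credential stuffing | evidence) = 0.1456 / 0.4072 ≈ 0.358.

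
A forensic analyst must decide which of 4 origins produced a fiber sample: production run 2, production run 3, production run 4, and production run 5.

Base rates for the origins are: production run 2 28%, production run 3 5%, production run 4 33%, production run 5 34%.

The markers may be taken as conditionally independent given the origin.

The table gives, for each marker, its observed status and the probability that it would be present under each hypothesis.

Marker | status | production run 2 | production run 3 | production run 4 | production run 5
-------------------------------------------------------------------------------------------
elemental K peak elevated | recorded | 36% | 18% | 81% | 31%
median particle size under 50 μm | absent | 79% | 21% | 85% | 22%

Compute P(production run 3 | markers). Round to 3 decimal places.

0.047

For each hypothesis, the unnormalized posterior weight is prior × product of the marker likelihoods (using 1 − P(present | H) for each absent marker):
  production run 2: 0.28 × 0.36 × (1 − 0.79) = 0.021168
  production run 3: 0.05 × 0.18 × (1 − 0.21) = 0.00711
  production run 4: 0.33 × 0.81 × (1 − 0.85) = 0.040095
  production run 5: 0.34 × 0.31 × (1 − 0.22) = 0.082212
The unnormalized weights sum to 0.15059.
P(production run 3 | evidence) = 0.00711 / 0.15059 ≈ 0.047.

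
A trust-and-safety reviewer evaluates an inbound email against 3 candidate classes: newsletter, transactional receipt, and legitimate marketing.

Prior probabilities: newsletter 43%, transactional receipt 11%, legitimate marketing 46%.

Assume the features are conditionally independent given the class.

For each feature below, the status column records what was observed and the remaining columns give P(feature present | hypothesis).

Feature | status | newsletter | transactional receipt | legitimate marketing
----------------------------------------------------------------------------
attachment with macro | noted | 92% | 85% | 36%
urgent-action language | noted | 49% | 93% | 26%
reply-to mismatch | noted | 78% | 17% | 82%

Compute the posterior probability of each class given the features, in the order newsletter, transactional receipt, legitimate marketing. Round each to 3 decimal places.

0.751, 0.073, 0.175

By Bayes' rule with conditional independence, the unnormalized weight for each hypothesis is prior × ∏ likelihoods:
  newsletter: 0.43 × 0.92 × 0.49 × 0.78 = 0.1512
  transactional receipt: 0.11 × 0.85 × 0.93 × 0.17 = 0.014782
  legitimate marketing: 0.46 × 0.36 × 0.26 × 0.82 = 0.035306
The unnormalized weights sum to 0.20129.
P(newsletter | evidence) = 0.1512 / 0.20129 ≈ 0.751
P(transactional receipt | evidence) = 0.014782 / 0.20129 ≈ 0.073
P(legitimate marketing | evidence) = 0.035306 / 0.20129 ≈ 0.175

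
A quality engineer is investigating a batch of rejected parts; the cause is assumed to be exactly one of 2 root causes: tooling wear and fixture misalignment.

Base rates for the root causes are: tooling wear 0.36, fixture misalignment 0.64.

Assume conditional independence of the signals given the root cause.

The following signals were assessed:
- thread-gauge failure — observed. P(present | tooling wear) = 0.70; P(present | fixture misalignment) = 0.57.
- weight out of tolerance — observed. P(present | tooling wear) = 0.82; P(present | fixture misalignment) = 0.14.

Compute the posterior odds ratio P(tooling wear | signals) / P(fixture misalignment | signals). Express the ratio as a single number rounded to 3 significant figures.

4.05

The normalizing constant cancels in an odds ratio, so compute prior × likelihood for the two hypotheses only:
  tooling wear: 0.36 × 0.70 × 0.82 = 0.20664
  fixture misalignment: 0.64 × 0.57 × 0.14 = 0.051072
Odds(tooling wear : fixture misalignment) = 0.20664 / 0.051072 ≈ 4.05.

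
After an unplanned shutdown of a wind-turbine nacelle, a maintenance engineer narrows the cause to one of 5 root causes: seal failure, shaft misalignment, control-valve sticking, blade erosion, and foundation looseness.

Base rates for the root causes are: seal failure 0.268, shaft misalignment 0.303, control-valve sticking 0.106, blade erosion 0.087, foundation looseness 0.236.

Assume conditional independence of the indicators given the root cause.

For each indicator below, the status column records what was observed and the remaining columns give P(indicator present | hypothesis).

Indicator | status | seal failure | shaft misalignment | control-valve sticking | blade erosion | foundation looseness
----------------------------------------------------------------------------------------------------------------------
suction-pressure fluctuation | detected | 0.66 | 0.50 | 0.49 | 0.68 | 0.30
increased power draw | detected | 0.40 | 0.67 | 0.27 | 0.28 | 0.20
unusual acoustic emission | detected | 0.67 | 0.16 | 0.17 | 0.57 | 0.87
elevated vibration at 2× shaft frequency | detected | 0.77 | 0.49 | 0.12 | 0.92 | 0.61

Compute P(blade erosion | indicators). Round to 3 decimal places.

By Bayes' rule with conditional independence, the unnormalized weight for each hypothesis is prior × ∏ likelihoods:
  seal failure: 0.268 × 0.66 × 0.40 × 0.67 × 0.77 = 0.036501
  shaft misalignment: 0.303 × 0.50 × 0.67 × 0.16 × 0.49 = 0.007958
  control-valve sticking: 0.106 × 0.49 × 0.27 × 0.17 × 0.12 = 0.00028609
  blade erosion: 0.087 × 0.68 × 0.28 × 0.57 × 0.92 = 0.0086866
  foundation looseness: 0.236 × 0.30 × 0.20 × 0.87 × 0.61 = 0.0075147
Marginal likelihood of the evidence = 0.060946.
P(blade erosion | evidence) = 0.0086866 / 0.060946 ≈ 0.143.

0.143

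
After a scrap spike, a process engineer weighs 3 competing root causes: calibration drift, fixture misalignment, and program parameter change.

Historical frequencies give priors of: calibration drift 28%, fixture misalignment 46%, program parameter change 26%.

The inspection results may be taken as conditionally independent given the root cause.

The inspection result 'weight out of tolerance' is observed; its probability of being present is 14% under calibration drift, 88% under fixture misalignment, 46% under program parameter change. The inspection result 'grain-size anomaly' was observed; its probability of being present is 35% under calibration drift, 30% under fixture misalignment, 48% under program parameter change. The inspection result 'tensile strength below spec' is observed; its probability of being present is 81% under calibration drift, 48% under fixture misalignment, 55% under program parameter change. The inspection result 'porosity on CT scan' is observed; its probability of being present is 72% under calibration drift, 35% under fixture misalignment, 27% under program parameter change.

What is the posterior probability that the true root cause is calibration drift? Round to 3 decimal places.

For each hypothesis, the unnormalized posterior weight is prior × product of the inspection result likelihoods:
  calibration drift: 0.28 × 0.14 × 0.35 × 0.81 × 0.72 = 0.0080015
  fixture misalignment: 0.46 × 0.88 × 0.30 × 0.48 × 0.35 = 0.020402
  program parameter change: 0.26 × 0.46 × 0.48 × 0.55 × 0.27 = 0.0085251
Marginal likelihood of the evidence = 0.036929.
P(calibration drift | evidence) = 0.0080015 / 0.036929 ≈ 0.217.

0.217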